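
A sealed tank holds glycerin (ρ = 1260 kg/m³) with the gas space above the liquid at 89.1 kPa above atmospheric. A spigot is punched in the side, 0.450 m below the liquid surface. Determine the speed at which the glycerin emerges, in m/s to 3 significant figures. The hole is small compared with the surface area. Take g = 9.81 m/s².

Take point 1 at the surface (v₁ ≈ 0) and point 2 at the hole (at atmospheric pressure). Bernoulli: P₁ + ρg h = P_atm + ½ρv₂².
With P₁ − P_atm = 89100 Pa, v₂ = √(2gh + 2ΔP/ρ) = √(2·9.81·0.450 + 2·89100/1260) = 12.3 m/s.

v ≈ 12.3 m/s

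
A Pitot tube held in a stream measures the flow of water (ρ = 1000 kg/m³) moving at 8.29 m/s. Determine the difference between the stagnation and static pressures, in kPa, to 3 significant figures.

ΔP ≈ 34.4 kPa

The dynamic pressure equals the rise in static pressure at the stagnation point: ΔP = ½ρv².
ΔP = ½·1000·8.29² = 34400 Pa.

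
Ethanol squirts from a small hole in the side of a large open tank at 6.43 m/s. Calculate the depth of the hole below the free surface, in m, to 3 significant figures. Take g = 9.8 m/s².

Torricelli: v = √(2gh), so h = v²/(2g).
h = 6.43²/(2·9.8) = 41.3/19.60 = 2.11 m.

h ≈ 2.11 m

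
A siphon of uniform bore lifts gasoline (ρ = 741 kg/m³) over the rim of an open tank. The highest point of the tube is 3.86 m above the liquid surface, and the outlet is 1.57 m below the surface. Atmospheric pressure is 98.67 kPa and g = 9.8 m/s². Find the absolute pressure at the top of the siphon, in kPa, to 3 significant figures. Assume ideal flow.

P_top ≈ 59.2 kPa

The outlet speed comes from Torricelli: v = √(2g·1.57) = 5.55 m/s.
With constant cross-section the crest speed equals v; applying Bernoulli from the surface up to the crest, P_top = P_atm − ½ρv² − ρg·h_top.
P_top = 98670 − ½·741·5.55² − 741·9.8·3.86 = 59200 Pa.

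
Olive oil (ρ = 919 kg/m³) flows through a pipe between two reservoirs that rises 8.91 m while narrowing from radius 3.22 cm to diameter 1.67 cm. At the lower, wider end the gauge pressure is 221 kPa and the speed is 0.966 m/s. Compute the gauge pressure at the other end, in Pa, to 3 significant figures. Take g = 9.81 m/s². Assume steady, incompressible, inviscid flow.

The volume flow rate is constant, so v₂ = (A₁/A₂)v₁ = (32.6/2.19)·0.966 = 14.4 m/s.
Bernoulli: P₁ + ½ρv₁² + ρg h₁ = P₂ + ½ρv₂² + ρg h₂, so P₂ = P₁ + ½ρ(v₁² − v₂²) − ρg(h₂ − h₁).
P₂ = 221000 + ½·919·(0.966² − 14.4²) − 919·9.81·(+8.91) = 221000 + (-94400) − (80300) = 46300 Pa.

P₂ ≈ 46300 Pa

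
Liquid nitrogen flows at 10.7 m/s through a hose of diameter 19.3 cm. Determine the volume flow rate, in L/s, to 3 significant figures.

Q = A·v = 0.0293 m² × 10.7 m/s = 0.313 m³/s.
Converting: 0.313 m³/s × 1000 = 313 L/s.

Q = 313 L/s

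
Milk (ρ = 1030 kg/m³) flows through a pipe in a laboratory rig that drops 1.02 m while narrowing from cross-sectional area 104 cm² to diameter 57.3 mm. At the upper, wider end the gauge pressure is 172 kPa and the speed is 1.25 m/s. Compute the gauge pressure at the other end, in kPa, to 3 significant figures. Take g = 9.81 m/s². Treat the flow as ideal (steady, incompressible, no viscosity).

P₂ ≈ 170 kPa

Mass conservation (A₁v₁ = A₂v₂) gives v₂ = 1.25 × 104/25.8 = 5.04 m/s.
Energy conservation along the streamline gives P₂ = P₁ − ½ρ(v₂² − v₁²) − ρg(h₂ − h₁).
P₂ = 172000 + ½·1030·(1.25² − 5.04²) − 1030·9.81·(−1.02) = 172000 + (-12300) − (-10300) = 170000 Pa.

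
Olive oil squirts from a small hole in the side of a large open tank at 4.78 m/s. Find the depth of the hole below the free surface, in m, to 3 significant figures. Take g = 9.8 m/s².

Inverting v = √(2gh) gives h = v² / 2g.
h = 4.78²/(2·9.8) = 22.8/19.60 = 1.17 m.

h = 1.17 m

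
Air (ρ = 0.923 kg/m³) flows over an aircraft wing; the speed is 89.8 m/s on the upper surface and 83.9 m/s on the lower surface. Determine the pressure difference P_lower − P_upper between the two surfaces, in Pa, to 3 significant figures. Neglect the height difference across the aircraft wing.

Bernoulli (same height): P_lower − P_upper = ½ρ(v_upper² − v_lower²).
ΔP = ½·0.923·(89.8² − 83.9²) = 473 Pa.

473 Pa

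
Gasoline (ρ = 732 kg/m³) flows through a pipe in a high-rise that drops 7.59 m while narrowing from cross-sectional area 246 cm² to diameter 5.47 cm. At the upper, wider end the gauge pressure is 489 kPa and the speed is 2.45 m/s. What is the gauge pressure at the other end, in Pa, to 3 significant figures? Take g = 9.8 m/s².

P₂ ≈ 305000 Pa

By continuity, v₂ = v₁·A₁/A₂ = 2.45·(246/23.5) = 25.6 m/s.
Bernoulli: P₁ + ½ρv₁² + ρg h₁ = P₂ + ½ρv₂² + ρg h₂, so P₂ = P₁ + ½ρ(v₁² − v₂²) − ρg(h₂ − h₁).
P₂ = 489000 + ½·732·(2.45² − 25.6²) − 732·9.8·(−7.59) = 489000 + (-239000) − (-54400) = 305000 Pa.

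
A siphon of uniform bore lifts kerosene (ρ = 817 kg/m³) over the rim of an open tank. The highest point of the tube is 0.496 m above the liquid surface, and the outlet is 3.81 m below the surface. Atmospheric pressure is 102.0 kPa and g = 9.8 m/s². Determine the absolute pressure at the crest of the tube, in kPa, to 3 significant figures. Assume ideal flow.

67.5 kPa

Bernoulli surface→outlet gives ½v² = g·h_out, so v = √(2·9.8·3.81) = 8.64 m/s.
With constant cross-section the crest speed equals v; applying Bernoulli from the surface up to the crest, P_top = P_atm − ½ρv² − ρg·h_top.
P_top = 102000 − ½·817·8.64² − 817·9.8·0.496 = 67500 Pa.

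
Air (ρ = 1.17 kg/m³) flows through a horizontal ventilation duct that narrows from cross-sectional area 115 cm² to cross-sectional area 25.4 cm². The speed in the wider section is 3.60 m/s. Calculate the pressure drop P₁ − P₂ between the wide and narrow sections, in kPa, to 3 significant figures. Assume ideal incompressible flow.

The volume flow rate is constant, so v₂ = (A₁/A₂)v₁ = (115/25.4)·3.60 = 16.3 m/s.
The pipe is horizontal, so Bernoulli reduces to P₁ + ½ρv₁² = P₂ + ½ρv₂².
P₁ − P₂ = ½·1.17·(16.3² − 3.60²) = ½·1.17·253 = 148 Pa.

0.148 kPa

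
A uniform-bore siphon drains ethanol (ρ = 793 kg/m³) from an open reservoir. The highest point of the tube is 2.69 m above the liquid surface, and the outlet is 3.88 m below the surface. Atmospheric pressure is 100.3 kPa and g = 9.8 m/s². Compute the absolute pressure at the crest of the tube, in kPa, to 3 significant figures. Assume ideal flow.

Bernoulli surface→outlet gives ½v² = g·h_out, so v = √(2·9.8·3.88) = 8.72 m/s.
Continuity keeps v the same throughout the tube; from surface to crest, P_atm + 0 = P_top + ½ρv² + ρg·h_top.
P_top = 100300 − ½·793·8.72² − 793·9.8·2.69 = 49200 Pa.

49.2 kPa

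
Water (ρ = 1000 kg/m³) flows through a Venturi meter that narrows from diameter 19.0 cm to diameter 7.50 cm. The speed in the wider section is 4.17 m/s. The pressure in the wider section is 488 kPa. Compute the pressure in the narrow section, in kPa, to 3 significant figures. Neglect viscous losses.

By continuity, v₂ = v₁·A₁/A₂ = 4.17·(284/44.2) = 26.8 m/s.
Bernoulli (h₁ = h₂): P₁ − P₂ = ½ρ(v₂² − v₁²).
P₂ = P₁ − ½ρ(v₂² − v₁²) = 488000 − ½·1000·(26.8² − 4.17²) = 488000 − 349000 = 139000 Pa.

P₂ = 139 kPa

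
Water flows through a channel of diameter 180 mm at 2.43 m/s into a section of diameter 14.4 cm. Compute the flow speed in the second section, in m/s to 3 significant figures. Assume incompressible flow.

Continuity gives A₁v₁ = A₂v₂, so v₂ = (254 cm²)/(163 cm²) × 2.43 m/s = 3.80 m/s.

3.80 m/s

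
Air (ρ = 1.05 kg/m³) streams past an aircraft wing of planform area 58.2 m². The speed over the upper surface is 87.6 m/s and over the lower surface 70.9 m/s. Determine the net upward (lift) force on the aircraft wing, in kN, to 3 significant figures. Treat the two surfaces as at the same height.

From P + ½ρv² = const at equal height, P_low − P_up = ½ρ(v_up² − v_low²).
ΔP = ½·1.05·(87.6² − 70.9²) = 1390 Pa.
Lift = ΔP · A = 1390 × 58.2 = 80900 N.

80.9 kN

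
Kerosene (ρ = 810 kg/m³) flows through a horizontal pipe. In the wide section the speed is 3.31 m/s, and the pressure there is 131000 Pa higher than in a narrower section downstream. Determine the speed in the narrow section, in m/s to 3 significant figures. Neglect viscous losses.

With h₁ = h₂, rearranging Bernoulli gives v₂ = √(v₁² + 2ΔP/ρ).
v₂ = √(3.31² + 2·131000/810) = √(11.0 + 323) = 18.3 m/s.

v₂ = 18.3 m/s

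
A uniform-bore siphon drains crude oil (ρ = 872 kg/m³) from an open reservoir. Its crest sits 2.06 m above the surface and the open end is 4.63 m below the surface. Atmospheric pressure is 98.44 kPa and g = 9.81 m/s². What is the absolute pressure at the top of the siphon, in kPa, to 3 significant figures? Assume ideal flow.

P_top = 41.2 kPa

The outlet speed comes from Torricelli: v = √(2g·4.63) = 9.53 m/s.
With constant cross-section the crest speed equals v; applying Bernoulli from the surface up to the crest, P_top = P_atm − ½ρv² − ρg·h_top.
P_top = 98440 − ½·872·9.53² − 872·9.81·2.06 = 41200 Pa.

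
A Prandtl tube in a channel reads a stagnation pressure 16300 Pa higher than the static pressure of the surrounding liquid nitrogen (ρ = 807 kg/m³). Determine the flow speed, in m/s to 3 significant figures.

6.36 m/s

The dynamic pressure equals the rise in static pressure at the stagnation point: ΔP = ½ρv².
v = √(2ΔP/ρ) = √(2·16300/807) = 6.36 m/s.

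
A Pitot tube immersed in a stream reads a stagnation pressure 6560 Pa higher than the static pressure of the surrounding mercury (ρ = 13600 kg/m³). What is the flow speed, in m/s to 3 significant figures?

v ≈ 0.982 m/s

At the stagnation point the flow is brought to rest, so Bernoulli gives P_stag − P_static = ½ρv².
v = √(2ΔP/ρ) = √(2·6560/13600) = 0.982 m/s.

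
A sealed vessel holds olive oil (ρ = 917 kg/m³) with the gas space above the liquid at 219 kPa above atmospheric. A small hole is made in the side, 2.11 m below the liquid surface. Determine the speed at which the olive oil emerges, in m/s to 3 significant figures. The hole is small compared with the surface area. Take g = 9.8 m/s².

Take point 1 at the surface (v₁ ≈ 0) and point 2 at the hole (at atmospheric pressure). Bernoulli: P₁ + ρg h = P_atm + ½ρv₂².
With P₁ − P_atm = 219000 Pa, v₂ = √(2gh + 2ΔP/ρ) = √(2·9.8·2.11 + 2·219000/917) = 22.8 m/s.

v = 22.8 m/s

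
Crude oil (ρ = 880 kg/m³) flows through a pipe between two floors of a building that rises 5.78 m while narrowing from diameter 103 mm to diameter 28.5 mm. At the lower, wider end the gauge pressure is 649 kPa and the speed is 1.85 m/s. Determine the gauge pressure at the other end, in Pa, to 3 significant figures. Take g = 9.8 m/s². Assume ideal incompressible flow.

P₂ ≈ 344000 Pa

Continuity gives A₁v₁ = A₂v₂, so v₂ = (83.3 cm²)/(6.38 cm²) × 1.85 m/s = 24.2 m/s.
Applying Bernoulli between the two ends and solving for P₂: P₂ = P₁ + ½ρ(v₁² − v₂²) − ρgΔh.
P₂ = 649000 + ½·880·(1.85² − 24.2²) − 880·9.8·(+5.78) = 649000 + (-255000) − (49800) = 344000 Pa.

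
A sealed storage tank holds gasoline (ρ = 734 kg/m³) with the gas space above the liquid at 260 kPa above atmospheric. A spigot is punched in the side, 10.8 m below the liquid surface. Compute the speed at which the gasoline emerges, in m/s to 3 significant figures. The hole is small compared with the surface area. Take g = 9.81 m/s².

Take point 1 at the surface (v₁ ≈ 0) and point 2 at the hole (at atmospheric pressure). Bernoulli: P₁ + ρg h = P_atm + ½ρv₂².
With P₁ − P_atm = 260000 Pa, v₂ = √(2gh + 2ΔP/ρ) = √(2·9.81·10.8 + 2·260000/734) = 30.3 m/s.

v ≈ 30.3 m/s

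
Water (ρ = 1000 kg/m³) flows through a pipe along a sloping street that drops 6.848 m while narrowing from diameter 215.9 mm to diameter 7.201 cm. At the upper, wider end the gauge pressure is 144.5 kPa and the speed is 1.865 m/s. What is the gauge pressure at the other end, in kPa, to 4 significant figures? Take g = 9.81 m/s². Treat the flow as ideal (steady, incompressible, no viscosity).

P₂ ≈ 72.89 kPa

The volume flow rate is constant, so v₂ = (A₁/A₂)v₁ = (366.1/40.73)·1.865 = 16.76 m/s.
Applying Bernoulli between the two ends and solving for P₂: P₂ = P₁ + ½ρ(v₁² − v₂²) − ρgΔh.
P₂ = 144500 + ½·1000·(1.865² − 16.76²) − 1000·9.81·(−6.848) = 144500 + (-138800) − (-67180) = 72890 Pa.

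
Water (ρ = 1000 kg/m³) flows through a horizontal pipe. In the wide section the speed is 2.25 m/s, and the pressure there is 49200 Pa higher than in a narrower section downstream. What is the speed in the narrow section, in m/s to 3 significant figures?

10.2 m/s

Horizontal Bernoulli: P₁ + ½ρv₁² = P₂ + ½ρv₂², so v₂² = v₁² + 2(P₁ − P₂)/ρ.
v₂ = √(2.25² + 2·49200/1000) = √(5.06 + 98.4) = 10.2 m/s.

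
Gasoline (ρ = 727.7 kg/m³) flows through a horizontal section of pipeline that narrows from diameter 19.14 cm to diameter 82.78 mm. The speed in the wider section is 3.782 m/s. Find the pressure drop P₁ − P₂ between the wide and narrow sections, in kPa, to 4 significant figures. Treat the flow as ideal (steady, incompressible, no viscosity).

By continuity, v₂ = v₁·A₁/A₂ = 3.782·(287.7/53.82) = 20.22 m/s.
The pipe is horizontal, so Bernoulli reduces to P₁ + ½ρv₁² = P₂ + ½ρv₂².
P₁ − P₂ = ½·727.7·(20.22² − 3.782²) = ½·727.7·394.5 = 143500 Pa.

ΔP ≈ 143.5 kPa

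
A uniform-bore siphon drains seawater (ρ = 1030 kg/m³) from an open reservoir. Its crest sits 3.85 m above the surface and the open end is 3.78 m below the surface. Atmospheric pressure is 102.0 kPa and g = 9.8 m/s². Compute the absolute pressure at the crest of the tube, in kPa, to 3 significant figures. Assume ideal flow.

The outlet speed comes from Torricelli: v = √(2g·3.78) = 8.61 m/s.
The bore is uniform, so the speed at the crest is the same v. Bernoulli surface→crest: P_atm = P_top + ½ρv² + ρg·h_top.
P_top = 102000 − ½·1030·8.61² − 1030·9.8·3.85 = 25000 Pa.

25.0 kPa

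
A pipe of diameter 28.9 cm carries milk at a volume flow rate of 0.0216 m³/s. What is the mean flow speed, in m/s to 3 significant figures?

Q = 0.0216 m³/s = 0.0216 m³/s.
v = Q/A = 0.0216 / 0.0656 = 0.329 m/s.

v ≈ 0.329 m/s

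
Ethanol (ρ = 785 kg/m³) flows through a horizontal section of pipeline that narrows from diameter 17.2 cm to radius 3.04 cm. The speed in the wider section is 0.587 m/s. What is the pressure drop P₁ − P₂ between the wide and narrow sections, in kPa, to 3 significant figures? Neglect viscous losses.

ΔP ≈ 8.53 kPa

The volume flow rate is constant, so v₂ = (A₁/A₂)v₁ = (232/29.0)·0.587 = 4.70 m/s.
Bernoulli (h₁ = h₂): P₁ − P₂ = ½ρ(v₂² − v₁²).
P₁ − P₂ = ½·785·(4.70² − 0.587²) = ½·785·21.7 = 8530 Pa.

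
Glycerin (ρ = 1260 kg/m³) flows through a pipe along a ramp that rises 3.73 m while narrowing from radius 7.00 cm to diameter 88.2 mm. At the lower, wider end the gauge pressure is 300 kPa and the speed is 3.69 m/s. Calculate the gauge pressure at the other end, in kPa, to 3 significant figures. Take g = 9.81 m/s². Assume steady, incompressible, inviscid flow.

By continuity, v₂ = v₁·A₁/A₂ = 3.69·(154/61.1) = 9.30 m/s.
Applying Bernoulli between the two ends and solving for P₂: P₂ = P₁ + ½ρ(v₁² − v₂²) − ρgΔh.
P₂ = 300000 + ½·1260·(3.69² − 9.30²) − 1260·9.81·(+3.73) = 300000 + (-45900) − (46100) = 208000 Pa.

P₂ ≈ 208 kPa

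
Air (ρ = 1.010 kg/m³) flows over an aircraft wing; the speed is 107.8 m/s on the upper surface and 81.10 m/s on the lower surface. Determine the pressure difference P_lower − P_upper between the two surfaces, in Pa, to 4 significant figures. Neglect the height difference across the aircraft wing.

Bernoulli (same height): P_lower − P_upper = ½ρ(v_upper² − v_lower²).
ΔP = ½·1.010·(107.8² − 81.10²) = 2547 Pa.

ΔP ≈ 2547 Pa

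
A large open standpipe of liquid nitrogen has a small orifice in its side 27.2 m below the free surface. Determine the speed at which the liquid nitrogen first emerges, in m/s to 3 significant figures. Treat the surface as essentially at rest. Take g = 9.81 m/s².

Bernoulli from surface to hole (P equal, v_surface ≈ 0): v = √(2gh) = √(2×9.81×27.2) = 23.1 m/s.

v ≈ 23.1 m/s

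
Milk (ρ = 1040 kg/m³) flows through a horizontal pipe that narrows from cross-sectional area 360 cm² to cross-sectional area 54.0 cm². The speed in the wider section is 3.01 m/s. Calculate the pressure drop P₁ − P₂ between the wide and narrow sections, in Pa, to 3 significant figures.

Mass conservation (A₁v₁ = A₂v₂) gives v₂ = 3.01 × 360/54.0 = 20.1 m/s.
The pipe is horizontal, so Bernoulli reduces to P₁ + ½ρv₁² = P₂ + ½ρv₂².
P₁ − P₂ = ½·1040·(20.1² − 3.01²) = ½·1040·394 = 205000 Pa.

ΔP ≈ 205000 Pa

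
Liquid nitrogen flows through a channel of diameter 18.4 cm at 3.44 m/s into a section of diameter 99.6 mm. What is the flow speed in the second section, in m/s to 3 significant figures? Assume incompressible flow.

By continuity, v₂ = v₁·A₁/A₂ = 3.44·(266/77.9) = 11.7 m/s.

v₂ ≈ 11.7 m/s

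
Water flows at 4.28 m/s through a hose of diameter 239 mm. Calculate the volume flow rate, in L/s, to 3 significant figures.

Q ≈ 192 L/s

Q = A·v = 0.0449 m² × 4.28 m/s = 0.192 m³/s.
Converting: 0.192 m³/s × 1000 = 192 L/s.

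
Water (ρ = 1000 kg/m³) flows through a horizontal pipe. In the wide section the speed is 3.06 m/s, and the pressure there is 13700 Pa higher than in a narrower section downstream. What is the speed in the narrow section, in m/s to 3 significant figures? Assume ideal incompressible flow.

v₂ ≈ 6.06 m/s

Horizontal Bernoulli: P₁ + ½ρv₁² = P₂ + ½ρv₂², so v₂² = v₁² + 2(P₁ − P₂)/ρ.
v₂ = √(3.06² + 2·13700/1000) = √(9.36 + 27.4) = 6.06 m/s.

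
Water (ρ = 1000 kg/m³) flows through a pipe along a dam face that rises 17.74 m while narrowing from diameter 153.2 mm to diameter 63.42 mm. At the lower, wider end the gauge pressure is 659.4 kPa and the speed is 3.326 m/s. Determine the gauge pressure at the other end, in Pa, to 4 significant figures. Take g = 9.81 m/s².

By continuity, v₂ = v₁·A₁/A₂ = 3.326·(184.3/31.59) = 19.41 m/s.
Applying Bernoulli between the two ends and solving for P₂: P₂ = P₁ + ½ρ(v₁² − v₂²) − ρgΔh.
P₂ = 659400 + ½·1000·(3.326² − 19.41²) − 1000·9.81·(+17.74) = 659400 + (-182800) − (174000) = 302600 Pa.

P₂ = 302600 Pa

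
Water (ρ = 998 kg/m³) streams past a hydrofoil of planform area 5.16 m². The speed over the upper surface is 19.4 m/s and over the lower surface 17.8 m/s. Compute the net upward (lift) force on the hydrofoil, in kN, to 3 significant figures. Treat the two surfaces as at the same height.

F = 153 kN

With equal heights on the two surfaces, Bernoulli gives P_lower − P_upper = ½ρ(v_upper² − v_lower²).
ΔP = ½·998·(19.4² − 17.8²) = 29700 Pa.
Lift = ΔP · A = 29700 × 5.16 = 153000 N.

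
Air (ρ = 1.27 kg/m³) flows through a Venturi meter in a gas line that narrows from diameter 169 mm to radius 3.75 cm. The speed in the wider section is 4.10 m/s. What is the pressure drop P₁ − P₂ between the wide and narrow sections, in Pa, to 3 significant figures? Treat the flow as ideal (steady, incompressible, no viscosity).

ΔP = 265 Pa

By continuity, v₂ = v₁·A₁/A₂ = 4.10·(224/44.2) = 20.8 m/s.
Bernoulli (h₁ = h₂): P₁ − P₂ = ½ρ(v₂² − v₁²).
P₁ − P₂ = ½·1.27·(20.8² − 4.10²) = ½·1.27·417 = 265 Pa.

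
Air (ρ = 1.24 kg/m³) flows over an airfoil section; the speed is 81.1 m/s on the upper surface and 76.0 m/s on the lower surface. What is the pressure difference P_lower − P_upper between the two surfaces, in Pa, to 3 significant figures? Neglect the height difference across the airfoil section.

ΔP = 497 Pa

The pressure is lower where the speed is higher: ΔP = ½ρ(v_up² − v_low²).
ΔP = ½·1.24·(81.1² − 76.0²) = 497 Pa.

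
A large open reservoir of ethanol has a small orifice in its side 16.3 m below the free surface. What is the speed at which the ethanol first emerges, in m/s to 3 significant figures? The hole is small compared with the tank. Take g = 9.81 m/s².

v ≈ 17.9 m/s

Torricelli's result v = √(2gh) gives v = √(2·9.81·16.3) = 17.9 m/s.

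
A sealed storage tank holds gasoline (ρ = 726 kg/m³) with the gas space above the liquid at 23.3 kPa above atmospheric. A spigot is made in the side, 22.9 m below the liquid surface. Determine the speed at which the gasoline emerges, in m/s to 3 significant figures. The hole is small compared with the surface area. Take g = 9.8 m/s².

Take point 1 at the surface (v₁ ≈ 0) and point 2 at the hole (at atmospheric pressure). Bernoulli: P₁ + ρg h = P_atm + ½ρv₂².
With P₁ − P_atm = 23300 Pa, v₂ = √(2gh + 2ΔP/ρ) = √(2·9.8·22.9 + 2·23300/726) = 22.7 m/s.

v ≈ 22.7 m/s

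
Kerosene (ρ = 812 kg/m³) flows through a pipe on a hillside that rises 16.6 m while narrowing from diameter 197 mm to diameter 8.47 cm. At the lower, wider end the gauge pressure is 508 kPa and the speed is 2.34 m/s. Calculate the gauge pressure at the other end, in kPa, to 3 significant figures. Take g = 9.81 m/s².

313 kPa

The volume flow rate is constant, so v₂ = (A₁/A₂)v₁ = (305/56.3)·2.34 = 12.7 m/s.
Bernoulli: P₁ + ½ρv₁² + ρg h₁ = P₂ + ½ρv₂² + ρg h₂, so P₂ = P₁ + ½ρ(v₁² − v₂²) − ρg(h₂ − h₁).
P₂ = 508000 + ½·812·(2.34² − 12.7²) − 812·9.81·(+16.6) = 508000 + (-62800) − (132000) = 313000 Pa.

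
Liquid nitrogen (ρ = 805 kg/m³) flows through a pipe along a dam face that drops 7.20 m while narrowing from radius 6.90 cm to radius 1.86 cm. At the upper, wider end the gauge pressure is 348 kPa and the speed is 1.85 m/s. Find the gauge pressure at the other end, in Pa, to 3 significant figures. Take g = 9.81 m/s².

145000 Pa

The volume flow rate is constant, so v₂ = (A₁/A₂)v₁ = (150/10.9)·1.85 = 25.5 m/s.
Energy conservation along the streamline gives P₂ = P₁ − ½ρ(v₂² − v₁²) − ρg(h₂ − h₁).
P₂ = 348000 + ½·805·(1.85² − 25.5²) − 805·9.81·(−7.20) = 348000 + (-260000) − (-56900) = 145000 Pa.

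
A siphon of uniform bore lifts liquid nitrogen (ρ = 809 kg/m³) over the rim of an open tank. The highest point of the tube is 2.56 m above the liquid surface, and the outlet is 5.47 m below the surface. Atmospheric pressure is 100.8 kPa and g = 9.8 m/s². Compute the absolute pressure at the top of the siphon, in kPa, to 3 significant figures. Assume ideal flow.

The outlet speed comes from Torricelli: v = √(2g·5.47) = 10.4 m/s.
With constant cross-section the crest speed equals v; applying Bernoulli from the surface up to the crest, P_top = P_atm − ½ρv² − ρg·h_top.
P_top = 100800 − ½·809·10.4² − 809·9.8·2.56 = 37100 Pa.

P_top = 37.1 kPa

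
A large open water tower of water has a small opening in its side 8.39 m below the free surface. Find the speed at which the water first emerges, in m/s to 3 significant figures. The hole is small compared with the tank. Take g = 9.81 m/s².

The surface is effectively still and both ends are open, so ½v² = gh and v = √(2·9.81·8.39) = 12.8 m/s.

v = 12.8 m/s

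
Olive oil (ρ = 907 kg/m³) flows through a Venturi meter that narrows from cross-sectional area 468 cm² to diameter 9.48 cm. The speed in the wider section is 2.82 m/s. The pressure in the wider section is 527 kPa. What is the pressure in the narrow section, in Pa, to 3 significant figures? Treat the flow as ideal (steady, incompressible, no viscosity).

P₂ ≈ 372000 Pa

The volume flow rate is constant, so v₂ = (A₁/A₂)v₁ = (468/70.6)·2.82 = 18.7 m/s.
Along the horizontal streamline, P + ½ρv² is constant.
P₂ = P₁ − ½ρ(v₂² − v₁²) = 527000 − ½·907·(18.7² − 2.82²) = 527000 − 155000 = 372000 Pa.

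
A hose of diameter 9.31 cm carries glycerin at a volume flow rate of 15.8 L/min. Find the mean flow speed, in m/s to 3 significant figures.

v ≈ 0.0387 m/s

Q = 15.8 L/min = 0.000263 m³/s.
v = Q/A = 0.000263 / 0.00681 = 0.0387 m/s.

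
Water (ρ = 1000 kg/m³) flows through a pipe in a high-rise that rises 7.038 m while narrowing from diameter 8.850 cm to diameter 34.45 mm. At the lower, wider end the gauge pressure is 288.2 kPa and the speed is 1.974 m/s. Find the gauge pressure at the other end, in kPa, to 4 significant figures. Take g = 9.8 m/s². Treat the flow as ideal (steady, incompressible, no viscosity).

The volume flow rate is constant, so v₂ = (A₁/A₂)v₁ = (61.51/9.321)·1.974 = 13.03 m/s.
Energy conservation along the streamline gives P₂ = P₁ − ½ρ(v₂² − v₁²) − ρg(h₂ − h₁).
P₂ = 288200 + ½·1000·(1.974² − 13.03²) − 1000·9.8·(+7.038) = 288200 + (-82910) − (68970) = 136300 Pa.

P₂ ≈ 136.3 kPa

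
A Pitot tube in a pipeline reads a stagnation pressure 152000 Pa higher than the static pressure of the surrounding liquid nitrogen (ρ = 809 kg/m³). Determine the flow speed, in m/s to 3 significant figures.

v = 19.4 m/s

Bernoulli between the free stream and the stagnation point: ½ρv² = P_stag − P_static.
v = √(2ΔP/ρ) = √(2·152000/809) = 19.4 m/s.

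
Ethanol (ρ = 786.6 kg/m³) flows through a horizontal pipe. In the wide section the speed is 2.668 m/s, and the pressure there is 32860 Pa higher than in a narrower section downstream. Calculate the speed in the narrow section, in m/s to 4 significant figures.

Along the level pipe P + ½ρv² is conserved, hence v₂² = v₁² + 2(P₁ − P₂)/ρ.
v₂ = √(2.668² + 2·32860/786.6) = √(7.118 + 83.55) = 9.522 m/s.

v₂ = 9.522 m/s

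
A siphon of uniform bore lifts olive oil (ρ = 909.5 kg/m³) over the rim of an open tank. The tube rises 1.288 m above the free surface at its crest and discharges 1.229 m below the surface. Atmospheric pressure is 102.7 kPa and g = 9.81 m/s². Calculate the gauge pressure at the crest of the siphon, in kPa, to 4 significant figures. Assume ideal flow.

-22.46 kPa

The outlet speed comes from Torricelli: v = √(2g·1.229) = 4.910 m/s.
With constant cross-section the crest speed equals v; applying Bernoulli from the surface up to the crest, P_top = P_atm − ½ρv² − ρg·h_top.
P_top = 102700 − ½·909.5·4.910² − 909.5·9.81·1.288 = 80240 Pa. So P_gauge = P_top − P_atm = -22460 Pa.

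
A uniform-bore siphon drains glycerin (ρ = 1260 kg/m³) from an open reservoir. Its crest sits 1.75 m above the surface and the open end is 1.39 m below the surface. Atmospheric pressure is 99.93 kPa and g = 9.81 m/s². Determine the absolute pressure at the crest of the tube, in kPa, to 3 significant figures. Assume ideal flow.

Bernoulli surface→outlet gives ½v² = g·h_out, so v = √(2·9.81·1.39) = 5.22 m/s.
With constant cross-section the crest speed equals v; applying Bernoulli from the surface up to the crest, P_top = P_atm − ½ρv² − ρg·h_top.
P_top = 99930 − ½·1260·5.22² − 1260·9.81·1.75 = 61100 Pa.

P_top ≈ 61.1 kPa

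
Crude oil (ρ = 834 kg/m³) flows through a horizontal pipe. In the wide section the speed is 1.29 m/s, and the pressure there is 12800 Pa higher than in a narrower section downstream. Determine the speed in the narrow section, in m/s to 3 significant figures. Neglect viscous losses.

v₂ ≈ 5.69 m/s

Along the level pipe P + ½ρv² is conserved, hence v₂² = v₁² + 2(P₁ − P₂)/ρ.
v₂ = √(1.29² + 2·12800/834) = √(1.66 + 30.7) = 5.69 m/s.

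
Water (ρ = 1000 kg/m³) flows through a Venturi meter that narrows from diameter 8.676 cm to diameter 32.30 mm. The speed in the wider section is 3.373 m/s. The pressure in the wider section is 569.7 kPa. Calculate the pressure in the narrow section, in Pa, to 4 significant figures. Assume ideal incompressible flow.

P₂ ≈ 279300 Pa

Continuity gives A₁v₁ = A₂v₂, so v₂ = (59.12 cm²)/(8.194 cm²) × 3.373 m/s = 24.34 m/s.
With no height change, Bernoulli's equation is P₁ + ½ρv₁² = P₂ + ½ρv₂².
P₂ = P₁ − ½ρ(v₂² − v₁²) = 569700 − ½·1000·(24.34² − 3.373²) = 569700 − 290400 = 279300 Pa.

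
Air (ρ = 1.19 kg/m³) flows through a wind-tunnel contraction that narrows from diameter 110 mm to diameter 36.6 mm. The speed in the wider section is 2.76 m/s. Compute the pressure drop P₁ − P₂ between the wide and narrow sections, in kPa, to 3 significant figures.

ΔP = 0.365 kPa

By continuity, v₂ = v₁·A₁/A₂ = 2.76·(95.0/10.5) = 24.9 m/s.
Along the horizontal streamline, P + ½ρv² is constant.
P₁ − P₂ = ½·1.19·(24.9² − 2.76²) = ½·1.19·614 = 365 Pa.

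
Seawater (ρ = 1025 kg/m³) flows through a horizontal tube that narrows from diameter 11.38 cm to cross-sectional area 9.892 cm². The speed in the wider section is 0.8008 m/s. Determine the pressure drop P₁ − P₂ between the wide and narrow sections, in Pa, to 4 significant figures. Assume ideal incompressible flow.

ΔP ≈ 34420 Pa

The volume flow rate is constant, so v₂ = (A₁/A₂)v₁ = (101.7/9.892)·0.8008 = 8.234 m/s.
Bernoulli (h₁ = h₂): P₁ − P₂ = ½ρ(v₂² − v₁²).
P₁ − P₂ = ½·1025·(8.234² − 0.8008²) = ½·1025·67.16 = 34420 Pa.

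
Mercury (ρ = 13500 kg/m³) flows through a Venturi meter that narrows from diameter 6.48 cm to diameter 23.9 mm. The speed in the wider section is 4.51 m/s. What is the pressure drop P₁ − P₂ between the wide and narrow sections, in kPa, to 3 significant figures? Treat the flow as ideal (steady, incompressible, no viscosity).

By continuity, v₂ = v₁·A₁/A₂ = 4.51·(33.0/4.49) = 33.2 m/s.
The pipe is horizontal, so Bernoulli reduces to P₁ + ½ρv₁² = P₂ + ½ρv₂².
P₁ − P₂ = ½·13500·(33.2² − 4.51²) = ½·13500·1080 = 7280000 Pa.

ΔP ≈ 7280 kPa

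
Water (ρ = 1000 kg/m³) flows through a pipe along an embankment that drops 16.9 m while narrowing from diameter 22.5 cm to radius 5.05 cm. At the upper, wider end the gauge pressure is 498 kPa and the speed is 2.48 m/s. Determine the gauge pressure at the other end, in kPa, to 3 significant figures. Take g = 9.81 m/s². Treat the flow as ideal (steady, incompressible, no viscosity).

Continuity gives A₁v₁ = A₂v₂, so v₂ = (398 cm²)/(80.1 cm²) × 2.48 m/s = 12.3 m/s.
Bernoulli: P₁ + ½ρv₁² + ρg h₁ = P₂ + ½ρv₂² + ρg h₂, so P₂ = P₁ + ½ρ(v₁² − v₂²) − ρg(h₂ − h₁).
P₂ = 498000 + ½·1000·(2.48² − 12.3²) − 1000·9.81·(−16.9) = 498000 + (-72700) − (-166000) = 591000 Pa.

591 kPa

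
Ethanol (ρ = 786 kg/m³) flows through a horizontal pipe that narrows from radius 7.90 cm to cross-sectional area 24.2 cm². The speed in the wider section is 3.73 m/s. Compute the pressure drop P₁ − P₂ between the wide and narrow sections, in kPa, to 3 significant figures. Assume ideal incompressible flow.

The volume flow rate is constant, so v₂ = (A₁/A₂)v₁ = (196/24.2)·3.73 = 30.2 m/s.
The pipe is horizontal, so Bernoulli reduces to P₁ + ½ρv₁² = P₂ + ½ρv₂².
P₁ − P₂ = ½·786·(30.2² − 3.73²) = ½·786·899 = 353000 Pa.

ΔP = 353 kPa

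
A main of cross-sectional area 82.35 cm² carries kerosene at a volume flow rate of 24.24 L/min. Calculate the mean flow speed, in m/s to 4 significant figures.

v = 0.04906 m/s

Q = 24.24 L/min = 0.0004040 m³/s.
v = Q/A = 0.0004040 / 0.008235 = 0.04906 m/s.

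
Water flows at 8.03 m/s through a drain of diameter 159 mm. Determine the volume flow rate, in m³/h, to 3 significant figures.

Q = A·v = 0.0199 m² × 8.03 m/s = 0.159 m³/s.
Converting: 0.159 m³/s × 3600 = 574 m³/h.

Q = 574 m³/h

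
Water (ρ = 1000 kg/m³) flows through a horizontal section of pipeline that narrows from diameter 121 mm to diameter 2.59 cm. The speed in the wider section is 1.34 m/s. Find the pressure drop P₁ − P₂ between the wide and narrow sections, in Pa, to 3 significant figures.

ΔP ≈ 427000 Pa

Mass conservation (A₁v₁ = A₂v₂) gives v₂ = 1.34 × 115/5.27 = 29.2 m/s.
Along the horizontal streamline, P + ½ρv² is constant.
P₁ − P₂ = ½·1000·(29.2² − 1.34²) = ½·1000·854 = 427000 Pa.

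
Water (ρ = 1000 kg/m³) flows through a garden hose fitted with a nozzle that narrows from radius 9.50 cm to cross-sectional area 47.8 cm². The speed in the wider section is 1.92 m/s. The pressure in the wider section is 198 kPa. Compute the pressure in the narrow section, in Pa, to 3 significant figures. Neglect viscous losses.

P₂ ≈ 135000 Pa

The volume flow rate is constant, so v₂ = (A₁/A₂)v₁ = (284/47.8)·1.92 = 11.4 m/s.
With no height change, Bernoulli's equation is P₁ + ½ρv₁² = P₂ + ½ρv₂².
P₂ = P₁ − ½ρ(v₂² − v₁²) = 198000 − ½·1000·(11.4² − 1.92²) = 198000 − 63000 = 135000 Pa.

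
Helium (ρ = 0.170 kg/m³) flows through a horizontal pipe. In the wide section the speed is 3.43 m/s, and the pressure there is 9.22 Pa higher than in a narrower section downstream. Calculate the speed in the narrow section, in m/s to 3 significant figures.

v₂ ≈ 11.0 m/s

Horizontal Bernoulli: P₁ + ½ρv₁² = P₂ + ½ρv₂², so v₂² = v₁² + 2(P₁ − P₂)/ρ.
v₂ = √(3.43² + 2·9.22/0.170) = √(11.8 + 108) = 11.0 m/s.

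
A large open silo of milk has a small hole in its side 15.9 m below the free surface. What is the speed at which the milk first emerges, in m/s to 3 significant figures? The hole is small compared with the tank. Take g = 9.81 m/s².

v ≈ 17.7 m/s

With the surface at rest and both surface and jet at atmospheric pressure, Bernoulli gives ρg h = ½ρv², so v = √(2gh) = √(2·9.81·15.9) = 17.7 m/s.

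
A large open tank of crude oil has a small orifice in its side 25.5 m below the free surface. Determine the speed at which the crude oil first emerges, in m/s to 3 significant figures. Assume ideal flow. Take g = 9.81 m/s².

v = 22.4 m/s

Torricelli's result v = √(2gh) gives v = √(2·9.81·25.5) = 22.4 m/s.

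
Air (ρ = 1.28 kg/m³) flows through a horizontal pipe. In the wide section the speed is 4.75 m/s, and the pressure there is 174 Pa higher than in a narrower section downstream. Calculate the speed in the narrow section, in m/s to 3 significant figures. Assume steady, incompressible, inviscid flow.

v₂ = 17.2 m/s

Horizontal Bernoulli: P₁ + ½ρv₁² = P₂ + ½ρv₂², so v₂² = v₁² + 2(P₁ − P₂)/ρ.
v₂ = √(4.75² + 2·174/1.28) = √(22.6 + 272) = 17.2 m/s.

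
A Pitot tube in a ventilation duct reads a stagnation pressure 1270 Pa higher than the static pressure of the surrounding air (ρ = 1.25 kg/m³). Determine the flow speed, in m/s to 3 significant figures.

The dynamic pressure equals the rise in static pressure at the stagnation point: ΔP = ½ρv².
v = √(2ΔP/ρ) = √(2·1270/1.25) = 45.1 m/s.

v ≈ 45.1 m/s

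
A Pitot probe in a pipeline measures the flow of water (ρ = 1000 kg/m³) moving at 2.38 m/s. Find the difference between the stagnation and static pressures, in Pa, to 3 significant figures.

ΔP ≈ 2830 Pa

The dynamic pressure equals the rise in static pressure at the stagnation point: ΔP = ½ρv².
ΔP = ½·1000·2.38² = 2830 Pa.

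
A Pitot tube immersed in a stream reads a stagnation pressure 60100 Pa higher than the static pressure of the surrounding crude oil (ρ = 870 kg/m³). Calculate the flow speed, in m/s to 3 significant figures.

v = 11.8 m/s

Bernoulli between the free stream and the stagnation point: ½ρv² = P_stag − P_static.
v = √(2ΔP/ρ) = √(2·60100/870) = 11.8 m/s.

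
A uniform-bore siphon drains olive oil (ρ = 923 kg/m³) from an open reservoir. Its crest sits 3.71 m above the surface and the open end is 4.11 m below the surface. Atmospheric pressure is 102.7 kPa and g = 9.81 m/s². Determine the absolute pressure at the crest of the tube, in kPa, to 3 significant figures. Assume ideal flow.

P_top ≈ 31.9 kPa

Bernoulli surface→outlet gives ½v² = g·h_out, so v = √(2·9.81·4.11) = 8.98 m/s.
The bore is uniform, so the speed at the crest is the same v. Bernoulli surface→crest: P_atm = P_top + ½ρv² + ρg·h_top.
P_top = 102700 − ½·923·8.98² − 923·9.81·3.71 = 31900 Pa.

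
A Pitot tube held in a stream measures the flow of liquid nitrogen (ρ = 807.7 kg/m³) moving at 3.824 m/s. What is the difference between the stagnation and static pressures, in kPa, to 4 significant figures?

5.905 kPa

At the stagnation point the flow is brought to rest, so Bernoulli gives P_stag − P_static = ½ρv².
ΔP = ½·807.7·3.824² = 5905 Pa.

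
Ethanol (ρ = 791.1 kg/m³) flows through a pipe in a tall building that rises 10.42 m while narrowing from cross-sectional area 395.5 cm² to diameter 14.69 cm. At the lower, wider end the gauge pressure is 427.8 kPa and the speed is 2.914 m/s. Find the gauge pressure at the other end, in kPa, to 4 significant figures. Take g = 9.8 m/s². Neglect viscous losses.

P₂ = 332.1 kPa

The volume flow rate is constant, so v₂ = (A₁/A₂)v₁ = (395.5/169.5)·2.914 = 6.800 m/s.
Applying Bernoulli between the two ends and solving for P₂: P₂ = P₁ + ½ρ(v₁² − v₂²) − ρgΔh.
P₂ = 427800 + ½·791.1·(2.914² − 6.800²) − 791.1·9.8·(+10.42) = 427800 + (-14930) − (80780) = 332100 Pa.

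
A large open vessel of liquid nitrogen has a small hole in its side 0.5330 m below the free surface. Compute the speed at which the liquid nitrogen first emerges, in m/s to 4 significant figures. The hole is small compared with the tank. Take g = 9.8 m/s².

The surface is effectively still and both ends are open, so ½v² = gh and v = √(2·9.8·0.5330) = 3.232 m/s.

v = 3.232 m/s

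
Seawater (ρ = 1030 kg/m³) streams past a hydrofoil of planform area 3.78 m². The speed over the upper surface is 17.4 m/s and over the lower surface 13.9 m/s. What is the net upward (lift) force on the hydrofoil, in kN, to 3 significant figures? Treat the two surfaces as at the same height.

F ≈ 213 kN

From P + ½ρv² = const at equal height, P_low − P_up = ½ρ(v_up² − v_low²).
ΔP = ½·1030·(17.4² − 13.9²) = 56400 Pa.
Lift = ΔP · A = 56400 × 3.78 = 213000 N.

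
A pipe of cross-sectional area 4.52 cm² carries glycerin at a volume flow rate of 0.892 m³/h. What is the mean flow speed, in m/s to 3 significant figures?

Q = 0.892 m³/h = 0.000248 m³/s.
v = Q/A = 0.000248 / 0.000452 = 0.548 m/s.

v = 0.548 m/s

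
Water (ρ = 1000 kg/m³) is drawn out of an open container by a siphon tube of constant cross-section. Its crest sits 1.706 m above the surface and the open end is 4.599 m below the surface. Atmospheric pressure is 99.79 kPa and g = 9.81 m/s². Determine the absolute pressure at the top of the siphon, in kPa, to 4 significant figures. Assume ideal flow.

The outlet speed comes from Torricelli: v = √(2g·4.599) = 9.499 m/s.
Continuity keeps v the same throughout the tube; from surface to crest, P_atm + 0 = P_top + ½ρv² + ρg·h_top.
P_top = 99790 − ½·1000·9.499² − 1000·9.81·1.706 = 37940 Pa.

P_top = 37.94 kPa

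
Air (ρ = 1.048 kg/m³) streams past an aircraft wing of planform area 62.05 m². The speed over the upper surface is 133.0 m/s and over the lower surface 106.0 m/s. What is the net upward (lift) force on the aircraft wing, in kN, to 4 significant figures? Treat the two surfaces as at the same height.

The faster flow above has the lower pressure; Bernoulli (same height) gives ΔP = ½ρ(v_up² − v_low²).
ΔP = ½·1.048·(133.0² − 106.0²) = 3381 Pa.
Lift = ΔP · A = 3381 × 62.05 = 209800 N.

F ≈ 209.8 kN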